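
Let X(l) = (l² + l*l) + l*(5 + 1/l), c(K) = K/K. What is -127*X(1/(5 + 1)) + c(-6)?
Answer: -2150/9 ≈ -238.89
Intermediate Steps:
c(K) = 1
X(l) = 2*l² + l*(5 + 1/l) (X(l) = (l² + l²) + l*(5 + 1/l) = 2*l² + l*(5 + 1/l))
-127*X(1/(5 + 1)) + c(-6) = -127*(1 + 2*(1/(5 + 1))² + 5/(5 + 1)) + 1 = -127*(1 + 2*(1/6)² + 5/6) + 1 = -127*(1 + 2*(⅙)² + 5*(⅙)) + 1 = -127*(1 + 2*(1/36) + ⅚) + 1 = -127*(1 + 1/18 + ⅚) + 1 = -127*17/9 + 1 = -2159/9 + 1 = -2150/9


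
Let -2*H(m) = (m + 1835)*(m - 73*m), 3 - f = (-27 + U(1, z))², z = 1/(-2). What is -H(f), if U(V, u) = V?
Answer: 28152936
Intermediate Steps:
z = -½ ≈ -0.50000
f = -673 (f = 3 - (-27 + 1)² = 3 - 1*(-26)² = 3 - 1*676 = 3 - 676 = -673)
H(m) = 36*m*(1835 + m) (H(m) = -(m + 1835)*(m - 73*m)/2 = -(1835 + m)*(-72*m)/2 = -(-36)*m*(1835 + m) = 36*m*(1835 + m))
-H(f) = -36*(-673)*(1835 - 673) = -36*(-673)*1162 = -1*(-28152936) = 28152936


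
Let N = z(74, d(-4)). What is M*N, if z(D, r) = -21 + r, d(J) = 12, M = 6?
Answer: -54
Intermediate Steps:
N = -9 (N = -21 + 12 = -9)
M*N = 6*(-9) = -54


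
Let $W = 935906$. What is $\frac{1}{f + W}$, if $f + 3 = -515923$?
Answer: $\frac{1}{419980} \approx 2.3811 \cdot 10^{-6}$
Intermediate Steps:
$f = -515926$ ($f = -3 - 515923 = -515926$)
$\frac{1}{f + W} = \frac{1}{-515926 + 935906} = \frac{1}{419980}$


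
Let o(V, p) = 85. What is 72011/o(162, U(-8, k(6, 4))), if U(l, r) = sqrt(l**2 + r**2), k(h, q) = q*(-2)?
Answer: 72011/85 ≈ 847.19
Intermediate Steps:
k(h, q) = -2*q
72011/o(162, U(-8, k(6, 4))) = 72011/85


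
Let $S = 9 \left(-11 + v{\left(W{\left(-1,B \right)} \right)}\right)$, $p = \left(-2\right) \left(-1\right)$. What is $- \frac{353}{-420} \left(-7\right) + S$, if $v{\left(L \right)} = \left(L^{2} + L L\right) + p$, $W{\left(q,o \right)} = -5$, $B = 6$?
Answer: $\frac{21787}{60} \approx 363.12$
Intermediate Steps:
$p = 2$
$v{\left(L \right)} = 2 + 2 L^{2}$ ($v{\left(L \right)} = \left(L^{2} + L L\right) + 2 = \left(L^{2} + L^{2}\right) + 2 = 2 L^{2} + 2 = 2 + 2 L^{2}$)
$S = 369$ ($S = 9 \left(-11 + \left(2 + 2 \left(-5\right)^{2}\right)\right) = 9 \left(-11 + \left(2 + 2 \cdot 25\right)\right) = 9 \left(-11 + \left(2 + 50\right)\right) = 9 \left(-11 + 52\right) = 9 \cdot 41 = 369$)
$- \frac{353}{-420} \left(-7\right) + S = - \frac{353}{-420} \left(-7\right) + 369 = \left(-353\right) \left(- \frac{1}{420}\right) \left(-7\right) + 369 = \frac{353}{420} \left(-7\right) + 369 = - \frac{353}{60} + 369 = \frac{21787}{60}$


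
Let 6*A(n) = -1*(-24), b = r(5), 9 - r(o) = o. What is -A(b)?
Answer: -4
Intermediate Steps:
r(o) = 9 - o
b = 4 (b = 9 - 1*5 = 9 - 5 = 4)
A(n) = 4 (A(n) = (-1*(-24))/6 = (⅙)*24 = 4)
-A(b) = -1*4 = -4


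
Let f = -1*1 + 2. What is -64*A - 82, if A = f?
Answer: -146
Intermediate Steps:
f = 1 (f = -1 + 2 = 1)
A = 1
-64*A - 82 = -64*1 - 82 = -64 - 82 = -146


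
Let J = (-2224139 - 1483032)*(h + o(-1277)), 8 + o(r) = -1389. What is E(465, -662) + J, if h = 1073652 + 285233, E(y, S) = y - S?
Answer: -5032440145321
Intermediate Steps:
o(r) = -1397 (o(r) = -8 - 1389 = -1397)
h = 1358885
J = -5032440146448 (J = (-2224139 - 1483032)*(1358885 - 1397) = -3707171*1357488 = -5032440146448)
E(465, -662) + J = (465 - 1*(-662)) - 5032440146448 = (465 + 662) - 5032440146448 = 1127 - 5032440146448 = -5032440145321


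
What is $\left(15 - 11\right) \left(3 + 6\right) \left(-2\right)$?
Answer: $-72$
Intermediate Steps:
$\left(15 - 11\right) \left(3 + 6\right) \left(-2\right) = 4 \cdot 9 \left(-2\right) = 4 \left(-18\right) = -72$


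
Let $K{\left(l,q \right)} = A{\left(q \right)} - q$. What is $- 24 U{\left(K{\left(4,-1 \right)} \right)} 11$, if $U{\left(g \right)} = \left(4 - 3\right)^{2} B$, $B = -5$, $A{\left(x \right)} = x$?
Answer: $1320$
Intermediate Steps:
$K{\left(l,q \right)} = 0$ ($K{\left(l,q \right)} = q - q = 0$)
$U{\left(g \right)} = -5$ ($U{\left(g \right)} = \left(4 - 3\right)^{2} \left(-5\right) = 1^{2} \left(-5\right) = 1 \left(-5\right) = -5$)
$- 24 U{\left(K{\left(4,-1 \right)} \right)} 11 = \left(-24\right) \left(-5\right) 11 = 120 \cdot 11 = 1320$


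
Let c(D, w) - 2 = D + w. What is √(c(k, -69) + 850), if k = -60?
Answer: √723 ≈ 26.889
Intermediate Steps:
c(D, w) = 2 + D + w (c(D, w) = 2 + (D + w) = 2 + D + w)
√(c(k, -69) + 850) = √((2 - 60 - 69) + 850) = √(-127 + 850) = √723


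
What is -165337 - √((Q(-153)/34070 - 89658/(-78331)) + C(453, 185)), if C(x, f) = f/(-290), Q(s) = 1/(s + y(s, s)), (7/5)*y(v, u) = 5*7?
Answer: -165337 - √194229583103898794729365/619147023440 ≈ -1.6534e+5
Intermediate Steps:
y(v, u) = 25 (y(v, u) = 5*(5*7)/7 = (5/7)*35 = 25)
Q(s) = 1/(25 + s) (Q(s) = 1/(s + 25) = 1/(25 + s))
C(x, f) = -f/290 (C(x, f) = f*(-1/290) = -f/290)
-165337 - √((Q(-153)/34070 - 89658/(-78331)) + C(453, 185)) = -165337 - √((1/((25 - 153)*34070) - 89658/(-78331)) - 1/290*185) = -165337 - √(((1/34070)/(-128) - 89658*(-1/78331)) - 37/58) = -165337 - √((-1/128*1/34070 + 89658/78331) - 37/58) = -165337 - √((-1/4360960 + 89658/78331) - 37/58) = -165337 - √(390994873349/341598357760 - 37/58) = -165337 - √(5019281708561/9906352375040) = -165337 - √194229583103898794729365/619147023440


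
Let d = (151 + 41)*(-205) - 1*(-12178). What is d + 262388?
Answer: 235206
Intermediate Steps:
d = -27182 (d = 192*(-205) + 12178 = -39360 + 12178 = -27182)
d + 262388 = -27182 + 262388 = 235206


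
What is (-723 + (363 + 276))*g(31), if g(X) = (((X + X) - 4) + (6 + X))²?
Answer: -758100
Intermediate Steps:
g(X) = (2 + 3*X)² (g(X) = ((2*X - 4) + (6 + X))² = ((-4 + 2*X) + (6 + X))² = (2 + 3*X)²)
(-723 + (363 + 276))*g(31) = (-723 + (363 + 276))*(2 + 3*31)² = (-723 + 639)*(2 + 93)² = -84*95² = -84*9025 = -758100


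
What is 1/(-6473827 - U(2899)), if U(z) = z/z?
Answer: -1/6473828 ≈ -1.5447e-7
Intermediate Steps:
U(z) = 1
1/(-6473827 - U(2899)) = 1/(-6473827 - 1*1) = 1/(-6473827 - 1) = 1/(-6473828) = -1/6473828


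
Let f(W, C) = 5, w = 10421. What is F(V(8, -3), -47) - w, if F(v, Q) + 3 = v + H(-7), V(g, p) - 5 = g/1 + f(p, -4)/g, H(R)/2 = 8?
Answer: -83155/8 ≈ -10394.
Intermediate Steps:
H(R) = 16 (H(R) = 2*8 = 16)
V(g, p) = 5 + g + 5/g (V(g, p) = 5 + (g/1 + 5/g) = 5 + (g*1 + 5/g) = 5 + (g + 5/g) = 5 + g + 5/g)
F(v, Q) = 13 + v (F(v, Q) = -3 + (v + 16) = -3 + (16 + v) = 13 + v)
F(V(8, -3), -47) - w = (13 + (5 + 8 + 5/8)) - 1*10421 = (13 + (5 + 8 + 5*(1/8))) - 10421 = (13 + (5 + 8 + 5/8)) - 10421 = (13 + 109/8) - 10421 = 213/8 - 10421 = -83155/8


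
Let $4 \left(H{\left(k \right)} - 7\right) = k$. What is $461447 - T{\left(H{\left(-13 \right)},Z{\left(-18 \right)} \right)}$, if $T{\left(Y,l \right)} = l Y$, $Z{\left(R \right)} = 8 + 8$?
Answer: $461387$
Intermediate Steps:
$H{\left(k \right)} = 7 + \frac{k}{4}$
$Z{\left(R \right)} = 16$
$T{\left(Y,l \right)} = Y l$
$461447 - T{\left(H{\left(-13 \right)},Z{\left(-18 \right)} \right)} = 461447 - \left(7 + \frac{1}{4} \left(-13\right)\right) 16 = 461447 - \left(7 - \frac{13}{4}\right) 16 = 461447 - \frac{15}{4} \cdot 16 = 461447 - 60 = 461387$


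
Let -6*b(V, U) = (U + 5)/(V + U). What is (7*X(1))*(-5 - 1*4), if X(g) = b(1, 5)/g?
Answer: 35/2 ≈ 17.500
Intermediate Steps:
b(V, U) = -(5 + U)/(6*(U + V)) (b(V, U) = -(U + 5)/(6*(V + U)) = -(5 + U)/(6*(U + V)))
X(g) = -5/(18*g) (X(g) = ((-5 - 1*5)/(6*(5 + 1)))/g = ((⅙)*(-5 - 5)/6)/g = ((⅙)*(⅙)*(-10))/g = -5/(18*g))
(7*X(1))*(-5 - 1*4) = (7*(-5/18/1))*(-5 - 1*4) = (7*(-5/18*1))*(-5 - 4) = (7*(-5/18))*(-9) = -35/18*(-9) = 35/2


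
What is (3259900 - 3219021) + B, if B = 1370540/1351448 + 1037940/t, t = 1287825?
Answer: 24200729670483/591982490 ≈ 40881.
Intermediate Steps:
B = 1077461773/591982490 (B = 1370540/1351448 + 1037940/1287825 = 1370540*(1/1351448) + 1037940*(1/1287825) = 342635/337862 + 69196/85855 = 1077461773/591982490 ≈ 1.8201)
(3259900 - 3219021) + B = (3259900 - 3219021) + 1077461773/591982490 = 40879 + 1077461773/591982490 = 24200729670483/591982490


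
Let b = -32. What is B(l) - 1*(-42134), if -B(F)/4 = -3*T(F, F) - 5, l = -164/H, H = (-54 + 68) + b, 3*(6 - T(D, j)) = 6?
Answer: 42202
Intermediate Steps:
T(D, j) = 4 (T(D, j) = 6 - ⅓*6 = 6 - 2 = 4)
H = -18 (H = (-54 + 68) - 32 = 14 - 32 = -18)
l = 82/9 (l = -164/(-18) = -164*(-1/18) = 82/9 ≈ 9.1111)
B(F) = 68 (B(F) = -4*(-3*4 - 5) = -4*(-12 - 5) = -4*(-17) = 68)
B(l) - 1*(-42134) = 68 - 1*(-42134) = 68 + 42134 = 42202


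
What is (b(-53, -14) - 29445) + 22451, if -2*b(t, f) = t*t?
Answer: -16797/2 ≈ -8398.5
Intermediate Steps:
b(t, f) = -t²/2 (b(t, f) = -t*t/2 = -t²/2)
(b(-53, -14) - 29445) + 22451 = (-½*(-53)² - 29445) + 22451 = (-½*2809 - 29445) + 22451 = (-2809/2 - 29445) + 22451 = -61699/2 + 22451 = -16797/2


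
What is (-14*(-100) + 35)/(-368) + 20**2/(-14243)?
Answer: -20585905/5241424 ≈ -3.9275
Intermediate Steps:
(-14*(-100) + 35)/(-368) + 20**2/(-14243) = (1400 + 35)*(-1/368) + 400*(-1/14243) = 1435*(-1/368) - 400/14243 = -1435/368 - 400/14243 = -20585905/5241424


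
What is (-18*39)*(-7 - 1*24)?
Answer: 21762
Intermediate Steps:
(-18*39)*(-7 - 1*24) = -702*(-7 - 24) = -702*(-31) = 21762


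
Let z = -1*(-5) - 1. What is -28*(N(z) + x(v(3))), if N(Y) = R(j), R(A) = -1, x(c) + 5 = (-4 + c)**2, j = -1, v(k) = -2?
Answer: -840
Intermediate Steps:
x(c) = -5 + (-4 + c)**2
z = 4 (z = 5 - 1 = 4)
N(Y) = -1
-28*(N(z) + x(v(3))) = -28*(-1 + (-5 + (-4 - 2)**2)) = -28*(-1 + (-5 + (-6)**2)) = -28*(-1 + (-5 + 36)) = -28*(-1 + 31) = -28*30 = -840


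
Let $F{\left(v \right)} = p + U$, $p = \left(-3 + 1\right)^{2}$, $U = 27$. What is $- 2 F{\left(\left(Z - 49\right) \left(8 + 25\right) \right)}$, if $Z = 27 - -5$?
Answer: $-62$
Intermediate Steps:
$Z = 32$ ($Z = 27 + 5 = 32$)
$p = 4$ ($p = \left(-2\right)^{2} = 4$)
$F{\left(v \right)} = 31$ ($F{\left(v \right)} = 4 + 27 = 31$)
$- 2 F{\left(\left(Z - 49\right) \left(8 + 25\right) \right)} = \left(-2\right) 31 = -62$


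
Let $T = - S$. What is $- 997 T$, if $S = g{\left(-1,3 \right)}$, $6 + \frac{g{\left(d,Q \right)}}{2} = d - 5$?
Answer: $-23928$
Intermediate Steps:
$g{\left(d,Q \right)} = -22 + 2 d$ ($g{\left(d,Q \right)} = -12 + 2 \left(d - 5\right) = -12 + 2 \left(-5 + d\right) = -12 + \left(-10 + 2 d\right) = -22 + 2 d$)
$S = -24$ ($S = -22 + 2 \left(-1\right) = -22 - 2 = -24$)
$T = 24$ ($T = \left(-1\right) \left(-24\right) = 24$)
$- 997 T = \left(-997\right) 24 = -23928$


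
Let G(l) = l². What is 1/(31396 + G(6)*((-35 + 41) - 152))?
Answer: 1/26140 ≈ 3.8256e-5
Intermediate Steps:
1/(31396 + G(6)*((-35 + 41) - 152)) = 1/(31396 + 6²*((-35 + 41) - 152)) = 1/(31396 + 36*(6 - 152)) = 1/(31396 + 36*(-146)) = 1/(31396 - 5256) = 1/26140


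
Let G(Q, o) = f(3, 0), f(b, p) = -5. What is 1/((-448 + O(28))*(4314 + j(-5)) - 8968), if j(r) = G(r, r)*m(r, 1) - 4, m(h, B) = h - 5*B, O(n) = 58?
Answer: -1/1709368 ≈ -5.8501e-7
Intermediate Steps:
G(Q, o) = -5
j(r) = 21 - 5*r (j(r) = -5*(r - 5*1) - 4 = -5*(r - 5) - 4 = -5*(-5 + r) - 4 = (25 - 5*r) - 4 = 21 - 5*r)
1/((-448 + O(28))*(4314 + j(-5)) - 8968) = 1/((-448 + 58)*(4314 + (21 - 5*(-5))) - 8968) = 1/(-390*(4314 + (21 + 25)) - 8968) = 1/(-390*(4314 + 46) - 8968) = 1/(-390*4360 - 8968) = 1/(-1700400 - 8968) = 1/(-1709368) = -1/1709368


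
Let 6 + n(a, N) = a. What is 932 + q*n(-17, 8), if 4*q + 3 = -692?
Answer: 19713/4 ≈ 4928.3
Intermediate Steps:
q = -695/4 (q = -¾ + (¼)*(-692) = -¾ - 173 = -695/4 ≈ -173.75)
n(a, N) = -6 + a
932 + q*n(-17, 8) = 932 - 695*(-6 - 17)/4 = 932 - 695/4*(-23) = 932 + 15985/4 = 19713/4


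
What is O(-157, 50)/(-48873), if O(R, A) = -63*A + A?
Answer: 3100/48873 ≈ 0.063430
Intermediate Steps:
O(R, A) = -62*A
O(-157, 50)/(-48873) = -62*50/(-48873) = -3100*(-1/48873) = 3100/48873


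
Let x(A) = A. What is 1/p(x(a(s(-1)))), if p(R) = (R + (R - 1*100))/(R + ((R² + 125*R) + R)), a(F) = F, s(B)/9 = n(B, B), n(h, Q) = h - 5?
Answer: 1971/104 ≈ 18.952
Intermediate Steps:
n(h, Q) = -5 + h
s(B) = -45 + 9*B (s(B) = 9*(-5 + B) = -45 + 9*B)
p(R) = (-100 + 2*R)/(R² + 127*R) (p(R) = (R + (R - 100))/(R + (R² + 126*R)) = (R + (-100 + R))/(R² + 127*R) = (-100 + 2*R)/(R² + 127*R))
1/p(x(a(s(-1)))) = 1/(2*(-50 + (-45 + 9*(-1)))/((-45 + 9*(-1))*(127 + (-45 + 9*(-1))))) = 1/(2*(-50 + (-45 - 9))/((-45 - 9)*(127 + (-45 - 9)))) = 1/(2*(-50 - 54)/(-54*(127 - 54))) = 1/(2*(-1/54)*(-104)/73) = 1/(2*(-1/54)*(1/73)*(-104)) = 1/(104/1971) = 1971/104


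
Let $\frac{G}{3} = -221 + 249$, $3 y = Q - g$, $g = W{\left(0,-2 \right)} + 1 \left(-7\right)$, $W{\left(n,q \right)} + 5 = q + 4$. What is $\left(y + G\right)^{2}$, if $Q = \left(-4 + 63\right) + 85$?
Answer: $\frac{164836}{9} \approx 18315.0$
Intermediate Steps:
$W{\left(n,q \right)} = -1 + q$ ($W{\left(n,q \right)} = -5 + \left(q + 4\right) = -5 + \left(4 + q\right) = -1 + q$)
$g = -10$ ($g = \left(-1 - 2\right) + 1 \left(-7\right) = -3 - 7 = -10$)
$Q = 144$ ($Q = 59 + 85 = 144$)
$y = \frac{154}{3}$ ($y = \frac{144 - -10}{3} = \frac{144 + 10}{3} = \frac{1}{3} \cdot 154 = \frac{154}{3} \approx 51.333$)
$G = 84$ ($G = 3 \left(-221 + 249\right) = 3 \cdot 28 = 84$)
$\left(y + G\right)^{2} = \left(\frac{154}{3} + 84\right)^{2} = \left(\frac{406}{3}\right)^{2} = \frac{164836}{9}$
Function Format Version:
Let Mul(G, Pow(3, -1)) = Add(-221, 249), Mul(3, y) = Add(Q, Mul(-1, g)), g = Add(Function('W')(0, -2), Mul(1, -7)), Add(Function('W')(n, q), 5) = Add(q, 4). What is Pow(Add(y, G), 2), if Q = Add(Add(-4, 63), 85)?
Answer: Rational(164836, 9) ≈ 18315.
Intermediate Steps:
Function('W')(n, q) = Add(-1, q) (Function('W')(n, q) = Add(-5, Add(q, 4)) = Add(-5, Add(4, q)) = Add(-1, q))
g = -10 (g = Add(Add(-1, -2), Mul(1, -7)) = Add(-3, -7) = -10)
Q = 144 (Q = Add(59, 85) = 144)
y = Rational(154, 3) (y = Mul(Rational(1, 3), Add(144, Mul(-1, -10))) = Mul(Rational(1, 3), Add(144, 10)) = Mul(Rational(1, 3), 154) = Rational(154, 3) ≈ 51.333)
G = 84 (G = Mul(3, Add(-221, 249)) = Mul(3, 28) = 84)
Pow(Add(y, G), 2) = Pow(Add(Rational(154, 3), 84), 2) = Pow(Rational(406, 3), 2) = Rational(164836, 9)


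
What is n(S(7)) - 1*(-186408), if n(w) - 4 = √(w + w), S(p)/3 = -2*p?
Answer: 186412 + 2*I*√21 ≈ 1.8641e+5 + 9.1651*I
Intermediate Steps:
S(p) = -6*p (S(p) = 3*(-2*p) = -6*p)
n(w) = 4 + √2*√w (n(w) = 4 + √(w + w) = 4 + √(2*w) = 4 + √2*√w)
n(S(7)) - 1*(-186408) = (4 + √2*√(-6*7)) - 1*(-186408) = (4 + √2*√(-42)) + 186408 = (4 + √2*(I*√42)) + 186408 = (4 + 2*I*√21) + 186408 = 186412 + 2*I*√21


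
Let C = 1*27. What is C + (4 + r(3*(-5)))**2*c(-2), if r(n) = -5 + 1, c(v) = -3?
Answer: 27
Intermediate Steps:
r(n) = -4
C = 27
C + (4 + r(3*(-5)))**2*c(-2) = 27 + (4 - 4)**2*(-3) = 27 + 0**2*(-3) = 27 + 0*(-3) = 27 + 0 = 27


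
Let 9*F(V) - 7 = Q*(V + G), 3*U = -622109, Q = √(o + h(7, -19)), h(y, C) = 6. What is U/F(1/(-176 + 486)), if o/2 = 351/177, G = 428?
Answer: 2645471864325/369679280656 - 38382050566485*√177/369679280656 ≈ -1374.1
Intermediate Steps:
o = 234/59 (o = 2*(351/177) = 2*(351*(1/177)) = 2*(117/59) = 234/59 ≈ 3.9661)
Q = 14*√177/59 (Q = √(234/59 + 6) = √(588/59) = 14*√177/59 ≈ 3.1569)
U = -622109/3 (U = (⅓)*(-622109) = -622109/3 ≈ -2.0737e+5)
F(V) = 7/9 + 14*√177*(428 + V)/531 (F(V) = 7/9 + ((14*√177/59)*(V + 428))/9 = 7/9 + ((14*√177/59)*(428 + V))/9 = 7/9 + (14*√177*(428 + V)/59)/9 = 7/9 + 14*√177*(428 + V)/531)
U/F(1/(-176 + 486)) = -622109/(3*(7/9 + 5992*√177/531 + 14*√177/(531*(-176 + 486)))) = -622109/(3*(7/9 + 5992*√177/531 + (14/531)*√177/310)) = -622109/(3*(7/9 + 5992*√177/531 + (14/531)*(1/310)*√177)) = -622109/(3*(7/9 + 5992*√177/531 + 7*√177/82305)) = -622109/(3*(7/9 + 309589*√177/27435))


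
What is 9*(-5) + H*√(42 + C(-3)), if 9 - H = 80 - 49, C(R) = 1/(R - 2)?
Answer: -45 - 22*√1045/5 ≈ -187.24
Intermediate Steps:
C(R) = 1/(-2 + R)
H = -22 (H = 9 - (80 - 49) = 9 - 1*31 = 9 - 31 = -22)
9*(-5) + H*√(42 + C(-3)) = 9*(-5) - 22*√(42 + 1/(-2 - 3)) = -45 - 22*√(42 + 1/(-5)) = -45 - 22*√(42 - ⅕) = -45 - 22*√1045/5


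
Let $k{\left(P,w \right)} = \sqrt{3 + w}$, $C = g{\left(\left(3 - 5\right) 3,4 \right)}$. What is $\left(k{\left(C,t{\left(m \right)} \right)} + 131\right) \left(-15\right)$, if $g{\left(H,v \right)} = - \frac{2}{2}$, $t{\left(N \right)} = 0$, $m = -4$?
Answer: $-1965 - 15 \sqrt{3} \approx -1991.0$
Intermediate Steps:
$g{\left(H,v \right)} = -1$ ($g{\left(H,v \right)} = \left(-2\right) \frac{1}{2} = -1$)
$C = -1$
$\left(k{\left(C,t{\left(m \right)} \right)} + 131\right) \left(-15\right) = \left(\sqrt{3 + 0} + 131\right) \left(-15\right) = \left(\sqrt{3} + 131\right) \left(-15\right) = \left(131 + \sqrt{3}\right) \left(-15\right) = -1965 - 15 \sqrt{3}$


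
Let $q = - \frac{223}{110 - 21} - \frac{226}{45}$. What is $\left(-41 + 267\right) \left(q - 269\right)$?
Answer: $- \frac{250293644}{4005} \approx -62495.0$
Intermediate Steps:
$q = - \frac{30149}{4005}$ ($q = - \frac{223}{110 - 21} - \frac{226}{45} = - \frac{223}{89} - \frac{226}{45} = - \frac{30149}{4005} \approx -7.5278$)
$\left(-41 + 267\right) \left(q - 269\right) = \left(-41 + 267\right) \left(- \frac{30149}{4005} - 269\right) = 226 \left(- \frac{1107494}{4005}\right) = - \frac{250293644}{4005}$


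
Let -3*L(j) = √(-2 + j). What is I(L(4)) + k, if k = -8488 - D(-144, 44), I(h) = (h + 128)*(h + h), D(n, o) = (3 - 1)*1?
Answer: -76406/9 - 256*√2/3 ≈ -8610.2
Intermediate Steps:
D(n, o) = 2 (D(n, o) = 2*1 = 2)
L(j) = -√(-2 + j)/3
I(h) = 2*h*(128 + h) (I(h) = (128 + h)*(2*h) = 2*h*(128 + h))
k = -8490 (k = -8488 - 1*2 = -8488 - 2 = -8490)
I(L(4)) + k = 2*(-√(-2 + 4)/3)*(128 - √(-2 + 4)/3) - 8490 = 2*(-√2/3)*(128 - √2/3) - 8490 = -2*√2*(128 - √2/3)/3 - 8490 = -8490 - 2*√2*(128 - √2/3)/3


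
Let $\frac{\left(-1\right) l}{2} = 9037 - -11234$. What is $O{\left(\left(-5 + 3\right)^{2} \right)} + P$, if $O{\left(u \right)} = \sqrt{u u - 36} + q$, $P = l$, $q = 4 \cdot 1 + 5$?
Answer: $-40533 + 2 i \sqrt{5} \approx -40533.0 + 4.4721 i$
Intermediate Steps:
$q = 9$ ($q = 4 + 5 = 9$)
$l = -40542$ ($l = - 2 \left(9037 - -11234\right) = - 2 \left(9037 + 11234\right) = \left(-2\right) 20271 = -40542$)
$P = -40542$
$O{\left(u \right)} = 9 + \sqrt{-36 + u^{2}}$ ($O{\left(u \right)} = \sqrt{u u - 36} + 9 = \sqrt{u^{2} - 36} + 9 = \sqrt{-36 + u^{2}} + 9 = 9 + \sqrt{-36 + u^{2}}$)
$O{\left(\left(-5 + 3\right)^{2} \right)} + P = \left(9 + \sqrt{-36 + \left(\left(-5 + 3\right)^{2}\right)^{2}}\right) - 40542 = \left(9 + \sqrt{-36 + \left(\left(-2\right)^{2}\right)^{2}}\right) - 40542 = \left(9 + \sqrt{-36 + 4^{2}}\right) - 40542 = \left(9 + \sqrt{-36 + 16}\right) - 40542 = \left(9 + \sqrt{-20}\right) - 40542 = \left(9 + 2 i \sqrt{5}\right) - 40542 = -40533 + 2 i \sqrt{5}$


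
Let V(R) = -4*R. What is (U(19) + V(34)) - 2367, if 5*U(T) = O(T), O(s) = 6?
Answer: -12509/5 ≈ -2501.8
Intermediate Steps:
U(T) = 6/5 (U(T) = (⅕)*6 = 6/5)
(U(19) + V(34)) - 2367 = (6/5 - 4*34) - 2367 = (6/5 - 136) - 2367 = -674/5 - 2367 = -12509/5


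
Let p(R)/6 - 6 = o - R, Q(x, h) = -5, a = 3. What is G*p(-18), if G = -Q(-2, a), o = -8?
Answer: 480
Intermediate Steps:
p(R) = -12 - 6*R (p(R) = 36 + 6*(-8 - R) = 36 + (-48 - 6*R) = -12 - 6*R)
G = 5 (G = -1*(-5) = 5)
G*p(-18) = 5*(-12 - 6*(-18)) = 5*(-12 + 108) = 5*96 = 480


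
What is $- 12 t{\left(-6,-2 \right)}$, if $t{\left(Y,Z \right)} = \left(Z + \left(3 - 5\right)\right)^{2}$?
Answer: $-192$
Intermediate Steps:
$t{\left(Y,Z \right)} = \left(-2 + Z\right)^{2}$ ($t{\left(Y,Z \right)} = \left(Z + \left(3 - 5\right)\right)^{2} = \left(Z - 2\right)^{2} = \left(-2 + Z\right)^{2}$)
$- 12 t{\left(-6,-2 \right)} = - 12 \left(-2 - 2\right)^{2} = - 12 \left(-4\right)^{2} = \left(-12\right) 16 = -192$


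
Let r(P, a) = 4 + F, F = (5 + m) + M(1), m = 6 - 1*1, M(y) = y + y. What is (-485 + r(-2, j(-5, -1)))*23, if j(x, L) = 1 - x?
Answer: -10787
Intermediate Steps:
M(y) = 2*y
m = 5 (m = 6 - 1 = 5)
F = 12 (F = (5 + 5) + 2*1 = 10 + 2 = 12)
r(P, a) = 16 (r(P, a) = 4 + 12 = 16)
(-485 + r(-2, j(-5, -1)))*23 = (-485 + 16)*23 = -469*23 = -10787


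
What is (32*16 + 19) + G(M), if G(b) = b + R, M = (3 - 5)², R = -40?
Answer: 495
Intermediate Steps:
M = 4 (M = (-2)² = 4)
G(b) = -40 + b (G(b) = b - 40 = -40 + b)
(32*16 + 19) + G(M) = (32*16 + 19) + (-40 + 4) = (512 + 19) - 36 = 531 - 36 = 495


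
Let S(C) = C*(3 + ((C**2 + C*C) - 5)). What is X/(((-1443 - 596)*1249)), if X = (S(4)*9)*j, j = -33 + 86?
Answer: -57240/2546711 ≈ -0.022476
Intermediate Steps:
S(C) = C*(-2 + 2*C**2) (S(C) = C*(3 + ((C**2 + C**2) - 5)) = C*(3 + (2*C**2 - 5)) = C*(3 + (-5 + 2*C**2)) = C*(-2 + 2*C**2))
j = 53
X = 57240 (X = ((2*4*(-1 + 4**2))*9)*53 = ((2*4*(-1 + 16))*9)*53 = ((2*4*15)*9)*53 = (120*9)*53 = 1080*53 = 57240)
X/(((-1443 - 596)*1249)) = 57240/(((-1443 - 596)*1249)) = 57240/((-2039*1249)) = 57240/(-2546711) = 57240*(-1/2546711) = -57240/2546711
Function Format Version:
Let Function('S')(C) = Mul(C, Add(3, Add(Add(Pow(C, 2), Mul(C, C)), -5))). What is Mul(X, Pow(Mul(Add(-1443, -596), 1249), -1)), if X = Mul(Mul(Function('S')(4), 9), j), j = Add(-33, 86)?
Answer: Rational(-57240, 2546711) ≈ -0.022476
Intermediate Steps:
Function('S')(C) = Mul(C, Add(-2, Mul(2, Pow(C, 2)))) (Function('S')(C) = Mul(C, Add(3, Add(Add(Pow(C, 2), Pow(C, 2)), -5))) = Mul(C, Add(3, Add(Mul(2, Pow(C, 2)), -5))) = Mul(C, Add(3, Add(-5, Mul(2, Pow(C, 2))))) = Mul(C, Add(-2, Mul(2, Pow(C, 2)))))
j = 53
X = 57240 (X = Mul(Mul(Mul(2, 4, Add(-1, Pow(4, 2))), 9), 53) = Mul(Mul(Mul(2, 4, Add(-1, 16)), 9), 53) = Mul(Mul(Mul(2, 4, 15), 9), 53) = Mul(Mul(120, 9), 53) = Mul(1080, 53) = 57240)
Mul(X, Pow(Mul(Add(-1443, -596), 1249), -1)) = Mul(57240, Pow(Mul(Add(-1443, -596), 1249), -1)) = Mul(57240, Pow(Mul(-2039, 1249), -1)) = Mul(57240, Pow(-2546711, -1)) = Mul(57240, Rational(-1, 2546711)) = Rational(-57240, 2546711)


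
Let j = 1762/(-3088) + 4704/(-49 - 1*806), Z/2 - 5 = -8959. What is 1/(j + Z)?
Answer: -440040/7882908397 ≈ -5.5822e-5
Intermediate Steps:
Z = -17908 (Z = 10 + 2*(-8959) = 10 - 17918 = -17908)
j = -2672077/440040 (j = 1762*(-1/3088) + 4704/(-49 - 806) = -881/1544 + 4704/(-855) = -881/1544 + 4704*(-1/855) = -881/1544 - 1568/285 = -2672077/440040 ≈ -6.0723)
1/(j + Z) = 1/(-2672077/440040 - 17908) = 1/(-7882908397/440040) = -440040/7882908397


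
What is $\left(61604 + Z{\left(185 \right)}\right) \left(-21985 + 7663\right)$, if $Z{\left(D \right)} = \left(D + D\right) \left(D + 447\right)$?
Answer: $-4231348968$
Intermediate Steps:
$Z{\left(D \right)} = 2 D \left(447 + D\right)$
$\left(61604 + Z{\left(185 \right)}\right) \left(-21985 + 7663\right) = \left(61604 + 2 \cdot 185 \left(447 + 185\right)\right) \left(-21985 + 7663\right) = \left(61604 + 2 \cdot 185 \cdot 632\right) \left(-14322\right) = \left(61604 + 233840\right) \left(-14322\right) = 295444 \left(-14322\right) = -4231348968$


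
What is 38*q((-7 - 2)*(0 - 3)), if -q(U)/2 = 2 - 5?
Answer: 228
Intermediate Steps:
q(U) = 6 (q(U) = -2*(2 - 5) = -2*(-3) = 6)
38*q((-7 - 2)*(0 - 3)) = 38*6 = 228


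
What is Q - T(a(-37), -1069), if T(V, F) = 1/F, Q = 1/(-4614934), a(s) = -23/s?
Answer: 4613865/4933364446 ≈ 0.00093524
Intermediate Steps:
Q = -1/4614934 ≈ -2.1669e-7
Q - T(a(-37), -1069) = -1/4614934 - 1/(-1069) = -1/4614934 - 1*(-1/1069) = -1/4614934 + 1/1069 = 4613865/4933364446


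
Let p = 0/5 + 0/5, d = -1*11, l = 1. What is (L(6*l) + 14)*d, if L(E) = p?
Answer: -154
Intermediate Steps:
d = -11
p = 0 (p = 0*(⅕) + 0*(⅕) = 0 + 0 = 0)
L(E) = 0
(L(6*l) + 14)*d = (0 + 14)*(-11) = 14*(-11) = -154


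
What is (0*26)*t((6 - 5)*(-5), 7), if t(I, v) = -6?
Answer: 0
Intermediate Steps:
(0*26)*t((6 - 5)*(-5), 7) = (0*26)*(-6) = 0*(-6) = 0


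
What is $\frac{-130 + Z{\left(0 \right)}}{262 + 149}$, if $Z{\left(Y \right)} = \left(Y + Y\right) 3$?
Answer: $- \frac{130}{411} \approx -0.3163$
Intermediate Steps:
$Z{\left(Y \right)} = 6 Y$ ($Z{\left(Y \right)} = 2 Y 3 = 6 Y$)
$\frac{-130 + Z{\left(0 \right)}}{262 + 149} = \frac{-130 + 6 \cdot 0}{262 + 149} = \frac{-130 + 0}{411} = \left(-130\right) \frac{1}{411} = - \frac{130}{411}$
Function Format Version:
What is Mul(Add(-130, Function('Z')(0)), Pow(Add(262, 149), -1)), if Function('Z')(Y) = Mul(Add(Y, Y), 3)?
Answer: Rational(-130, 411) ≈ -0.31630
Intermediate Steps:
Function('Z')(Y) = Mul(6, Y) (Function('Z')(Y) = Mul(Mul(2, Y), 3) = Mul(6, Y))
Mul(Add(-130, Function('Z')(0)), Pow(Add(262, 149), -1)) = Mul(Add(-130, Mul(6, 0)), Pow(Add(262, 149), -1)) = Mul(Add(-130, 0), Pow(411, -1)) = Mul(-130, Rational(1, 411)) = Rational(-130, 411)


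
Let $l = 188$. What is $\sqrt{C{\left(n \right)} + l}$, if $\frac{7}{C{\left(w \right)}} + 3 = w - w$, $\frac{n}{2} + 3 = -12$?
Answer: $\frac{\sqrt{1671}}{3} \approx 13.626$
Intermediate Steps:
$n = -30$ ($n = -6 + 2 \left(-12\right) = -6 - 24 = -30$)
$C{\left(w \right)} = - \frac{7}{3}$ ($C{\left(w \right)} = \frac{7}{-3 + \left(w - w\right)} = \frac{7}{-3 + 0} = \frac{7}{-3} = 7 \left(- \frac{1}{3}\right) = - \frac{7}{3}$)
$\sqrt{C{\left(n \right)} + l} = \sqrt{- \frac{7}{3} + 188} = \sqrt{\frac{557}{3}} = \frac{\sqrt{1671}}{3}$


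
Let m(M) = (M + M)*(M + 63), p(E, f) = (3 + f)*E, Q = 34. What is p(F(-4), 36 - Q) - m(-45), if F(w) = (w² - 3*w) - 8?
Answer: 1720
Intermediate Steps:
F(w) = -8 + w² - 3*w
p(E, f) = E*(3 + f)
m(M) = 2*M*(63 + M) (m(M) = (2*M)*(63 + M) = 2*M*(63 + M))
p(F(-4), 36 - Q) - m(-45) = (-8 + (-4)² - 3*(-4))*(3 + (36 - 1*34)) - 2*(-45)*(63 - 45) = (-8 + 16 + 12)*(3 + (36 - 34)) - 2*(-45)*18 = 20*(3 + 2) - 1*(-1620) = 20*5 + 1620 = 100 + 1620 = 1720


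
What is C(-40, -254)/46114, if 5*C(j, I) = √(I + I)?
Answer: I*√127/115285 ≈ 9.7753e-5*I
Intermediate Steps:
C(j, I) = √2*√I/5 (C(j, I) = √(I + I)/5 = √(2*I)/5 = (√2*√I)/5 = √2*√I/5)
C(-40, -254)/46114 = (√2*√(-254)/5)/46114 = (√2*(I*√254)/5)*(1/46114) = (2*I*√127/5)*(1/46114) = I*√127/115285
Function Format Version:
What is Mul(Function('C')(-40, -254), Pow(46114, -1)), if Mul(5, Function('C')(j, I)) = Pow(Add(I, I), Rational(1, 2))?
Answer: Mul(Rational(1, 115285), I, Pow(127, Rational(1, 2))) ≈ Mul(9.7753e-5, I)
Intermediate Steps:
Function('C')(j, I) = Mul(Rational(1, 5), Pow(2, Rational(1, 2)), Pow(I, Rational(1, 2))) (Function('C')(j, I) = Mul(Rational(1, 5), Pow(Add(I, I), Rational(1, 2))) = Mul(Rational(1, 5), Pow(Mul(2, I), Rational(1, 2))) = Mul(Rational(1, 5), Mul(Pow(2, Rational(1, 2)), Pow(I, Rational(1, 2)))) = Mul(Rational(1, 5), Pow(2, Rational(1, 2)), Pow(I, Rational(1, 2))))
Mul(Function('C')(-40, -254), Pow(46114, -1)) = Mul(Mul(Rational(1, 5), Pow(2, Rational(1, 2)), Pow(-254, Rational(1, 2))), Pow(46114, -1)) = Mul(Mul(Rational(1, 5), Pow(2, Rational(1, 2)), Mul(I, Pow(254, Rational(1, 2)))), Rational(1, 46114)) = Mul(Mul(Rational(2, 5), I, Pow(127, Rational(1, 2))), Rational(1, 46114)) = Mul(Rational(1, 115285), I, Pow(127, Rational(1, 2)))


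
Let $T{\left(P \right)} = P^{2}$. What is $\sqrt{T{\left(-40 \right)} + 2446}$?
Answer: $17 \sqrt{14} \approx 63.608$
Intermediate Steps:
$\sqrt{T{\left(-40 \right)} + 2446} = \sqrt{\left(-40\right)^{2} + 2446} = \sqrt{1600 + 2446} = \sqrt{4046} = 17 \sqrt{14}$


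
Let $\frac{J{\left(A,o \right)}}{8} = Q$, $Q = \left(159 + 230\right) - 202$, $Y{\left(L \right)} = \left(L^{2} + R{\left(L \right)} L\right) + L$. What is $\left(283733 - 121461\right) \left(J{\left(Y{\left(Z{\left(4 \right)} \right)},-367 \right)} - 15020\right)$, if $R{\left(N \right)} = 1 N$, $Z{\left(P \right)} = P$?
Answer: $-2194566528$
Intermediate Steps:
$R{\left(N \right)} = N$
$Y{\left(L \right)} = L + 2 L^{2}$ ($Y{\left(L \right)} = \left(L^{2} + L L\right) + L = \left(L^{2} + L^{2}\right) + L = 2 L^{2} + L = L + 2 L^{2}$)
$Q = 187$ ($Q = 389 - 202 = 187$)
$J{\left(A,o \right)} = 1496$ ($J{\left(A,o \right)} = 8 \cdot 187 = 1496$)
$\left(283733 - 121461\right) \left(J{\left(Y{\left(Z{\left(4 \right)} \right)},-367 \right)} - 15020\right) = \left(283733 - 121461\right) \left(1496 - 15020\right) = 162272 \left(-13524\right) = -2194566528$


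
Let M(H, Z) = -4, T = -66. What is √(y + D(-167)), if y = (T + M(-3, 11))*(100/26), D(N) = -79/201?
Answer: I*√1840929051/2613 ≈ 16.42*I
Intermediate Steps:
D(N) = -79/201 (D(N) = -79*1/201 = -79/201)
y = -3500/13 (y = (-66 - 4)*(100/26) = -7000/26 = -70*50/13 = -3500/13 ≈ -269.23)
√(y + D(-167)) = √(-3500/13 - 79/201) = √(-704527/2613) = I*√1840929051/2613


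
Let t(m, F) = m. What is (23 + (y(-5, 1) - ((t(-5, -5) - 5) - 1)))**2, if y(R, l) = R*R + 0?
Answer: 3481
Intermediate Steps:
y(R, l) = R**2 (y(R, l) = R**2 + 0 = R**2)
(23 + (y(-5, 1) - ((t(-5, -5) - 5) - 1)))**2 = (23 + ((-5)**2 - ((-5 - 5) - 1)))**2 = (23 + (25 - (-10 - 1)))**2 = (23 + (25 - 1*(-11)))**2 = (23 + (25 + 11))**2 = (23 + 36)**2 = 59**2 = 3481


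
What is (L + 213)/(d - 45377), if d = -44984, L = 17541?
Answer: -17754/90361 ≈ -0.19648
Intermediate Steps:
(L + 213)/(d - 45377) = (17541 + 213)/(-44984 - 45377) = 17754/(-90361) = 17754*(-1/90361) = -17754/90361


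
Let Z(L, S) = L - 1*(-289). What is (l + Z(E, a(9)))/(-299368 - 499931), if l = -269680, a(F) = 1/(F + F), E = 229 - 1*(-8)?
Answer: 29906/88811 ≈ 0.33674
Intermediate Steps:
E = 237 (E = 229 + 8 = 237)
a(F) = 1/(2*F)
Z(L, S) = 289 + L (Z(L, S) = L + 289 = 289 + L)
(l + Z(E, a(9)))/(-299368 - 499931) = (-269680 + (289 + 237))/(-299368 - 499931) = (-269680 + 526)/(-799299) = -269154*(-1/799299) = 29906/88811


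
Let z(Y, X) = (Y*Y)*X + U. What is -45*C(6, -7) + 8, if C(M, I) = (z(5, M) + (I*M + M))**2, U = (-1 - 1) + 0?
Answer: -564472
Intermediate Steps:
U = -2 (U = -2 + 0 = -2)
z(Y, X) = -2 + X*Y**2 (z(Y, X) = (Y*Y)*X - 2 = Y**2*X - 2 = X*Y**2 - 2 = -2 + X*Y**2)
C(M, I) = (-2 + 26*M + I*M)**2 (C(M, I) = ((-2 + M*5**2) + (I*M + M))**2 = ((-2 + M*25) + (M + I*M))**2 = ((-2 + 25*M) + (M + I*M))**2 = (-2 + 26*M + I*M)**2)
-45*C(6, -7) + 8 = -45*(-2 + 26*6 - 7*6)**2 + 8 = -45*(-2 + 156 - 42)**2 + 8 = -45*112**2 + 8 = -45*12544 + 8 = -564480 + 8 = -564472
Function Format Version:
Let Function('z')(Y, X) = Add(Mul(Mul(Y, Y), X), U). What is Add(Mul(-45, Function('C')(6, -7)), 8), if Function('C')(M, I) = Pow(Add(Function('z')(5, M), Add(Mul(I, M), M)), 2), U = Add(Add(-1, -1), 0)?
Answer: -564472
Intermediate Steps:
U = -2 (U = Add(-2, 0) = -2)
Function('z')(Y, X) = Add(-2, Mul(X, Pow(Y, 2))) (Function('z')(Y, X) = Add(Mul(Mul(Y, Y), X), -2) = Add(Mul(Pow(Y, 2), X), -2) = Add(Mul(X, Pow(Y, 2)), -2) = Add(-2, Mul(X, Pow(Y, 2))))
Function('C')(M, I) = Pow(Add(-2, Mul(26, M), Mul(I, M)), 2) (Function('C')(M, I) = Pow(Add(Add(-2, Mul(M, Pow(5, 2))), Add(Mul(I, M), M)), 2) = Pow(Add(Add(-2, Mul(M, 25)), Add(M, Mul(I, M))), 2) = Pow(Add(Add(-2, Mul(25, M)), Add(M, Mul(I, M))), 2) = Pow(Add(-2, Mul(26, M), Mul(I, M)), 2))
Add(Mul(-45, Function('C')(6, -7)), 8) = Add(Mul(-45, Pow(Add(-2, Mul(26, 6), Mul(-7, 6)), 2)), 8) = Add(Mul(-45, Pow(Add(-2, 156, -42), 2)), 8) = Add(Mul(-45, Pow(112, 2)), 8) = Add(Mul(-45, 12544), 8) = Add(-564480, 8) = -564472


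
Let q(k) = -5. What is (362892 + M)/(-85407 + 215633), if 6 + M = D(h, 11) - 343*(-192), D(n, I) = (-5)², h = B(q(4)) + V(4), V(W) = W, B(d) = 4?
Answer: 428767/130226 ≈ 3.2925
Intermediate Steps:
h = 8 (h = 4 + 4 = 8)
D(n, I) = 25
M = 65875 (M = -6 + (25 - 343*(-192)) = -6 + (25 + 65856) = -6 + 65881 = 65875)
(362892 + M)/(-85407 + 215633) = (362892 + 65875)/(-85407 + 215633) = 428767/130226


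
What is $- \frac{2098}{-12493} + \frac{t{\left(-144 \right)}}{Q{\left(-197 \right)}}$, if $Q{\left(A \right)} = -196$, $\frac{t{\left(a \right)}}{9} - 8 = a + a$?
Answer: $\frac{1139056}{87451} \approx 13.025$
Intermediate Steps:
$t{\left(a \right)} = 72 + 18 a$ ($t{\left(a \right)} = 72 + 9 \left(a + a\right) = 72 + 9 \cdot 2 a = 72 + 18 a$)
$- \frac{2098}{-12493} + \frac{t{\left(-144 \right)}}{Q{\left(-197 \right)}} = - \frac{2098}{-12493} + \frac{72 + 18 \left(-144\right)}{-196} = \left(-2098\right) \left(- \frac{1}{12493}\right) + \left(72 - 2592\right) \left(- \frac{1}{196}\right) = \frac{2098}{12493} - - \frac{90}{7} = \frac{2098}{12493} + \frac{90}{7} = \frac{1139056}{87451}$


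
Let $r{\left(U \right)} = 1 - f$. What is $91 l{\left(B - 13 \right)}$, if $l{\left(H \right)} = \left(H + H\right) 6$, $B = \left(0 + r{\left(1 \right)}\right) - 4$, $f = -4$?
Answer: $-13104$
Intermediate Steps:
$r{\left(U \right)} = 5$ ($r{\left(U \right)} = 1 - -4 = 1 + 4 = 5$)
$B = 1$ ($B = \left(0 + 5\right) - 4 = 5 - 4 = 1$)
$l{\left(H \right)} = 12 H$ ($l{\left(H \right)} = 2 H 6 = 12 H$)
$91 l{\left(B - 13 \right)} = 91 \cdot 12 \left(1 - 13\right) = 91 \cdot 12 \left(-12\right) = 91 \left(-144\right) = -13104$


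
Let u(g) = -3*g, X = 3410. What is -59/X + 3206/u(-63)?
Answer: 1560187/92070 ≈ 16.946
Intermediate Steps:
-59/X + 3206/u(-63) = -59/3410 + 3206/((-3*(-63))) = -59*1/3410 + 3206/189 = -59/3410 + 3206*(1/189) = -59/3410 + 458/27 = 1560187/92070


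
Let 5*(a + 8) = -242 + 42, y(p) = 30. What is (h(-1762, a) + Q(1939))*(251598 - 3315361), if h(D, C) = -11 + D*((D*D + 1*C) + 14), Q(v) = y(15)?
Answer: 16759772595760163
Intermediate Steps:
a = -48 (a = -8 + (-242 + 42)/5 = -8 + (⅕)*(-200) = -8 - 40 = -48)
Q(v) = 30
h(D, C) = -11 + D*(14 + C + D²) (h(D, C) = -11 + D*((D² + C) + 14) = -11 + D*((C + D²) + 14) = -11 + D*(14 + C + D²))
(h(-1762, a) + Q(1939))*(251598 - 3315361) = ((-11 + (-1762)³ + 14*(-1762) - 48*(-1762)) + 30)*(251598 - 3315361) = ((-11 - 5470382728 - 24668 + 84576) + 30)*(-3063763) = (-5470322831 + 30)*(-3063763) = -5470322801*(-3063763) = 16759772595760163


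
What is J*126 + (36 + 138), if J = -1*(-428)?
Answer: 54102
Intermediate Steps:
J = 428
J*126 + (36 + 138) = 428*126 + (36 + 138) = 53928 + 174 = 54102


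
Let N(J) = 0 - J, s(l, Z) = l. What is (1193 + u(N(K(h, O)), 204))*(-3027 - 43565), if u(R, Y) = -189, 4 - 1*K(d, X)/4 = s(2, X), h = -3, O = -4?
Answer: -46778368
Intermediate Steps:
K(d, X) = 8 (K(d, X) = 16 - 4*2 = 16 - 8 = 8)
N(J) = -J
(1193 + u(N(K(h, O)), 204))*(-3027 - 43565) = (1193 - 189)*(-3027 - 43565) = 1004*(-46592) = -46778368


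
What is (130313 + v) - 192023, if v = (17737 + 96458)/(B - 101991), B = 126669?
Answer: -507588395/8226 ≈ -61705.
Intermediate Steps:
v = 38065/8226 (v = (17737 + 96458)/(126669 - 101991) = 114195/24678 = 114195*(1/24678) = 38065/8226 ≈ 4.6274)
(130313 + v) - 192023 = (130313 + 38065/8226) - 192023 = 1071992803/8226 - 192023 = -507588395/8226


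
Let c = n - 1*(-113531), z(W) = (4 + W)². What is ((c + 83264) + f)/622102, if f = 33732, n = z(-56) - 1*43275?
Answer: 7306/23927 ≈ 0.30535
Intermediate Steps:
n = -40571 (n = (4 - 56)² - 1*43275 = (-52)² - 43275 = 2704 - 43275 = -40571)
c = 72960 (c = -40571 - 1*(-113531) = -40571 + 113531 = 72960)
((c + 83264) + f)/622102 = ((72960 + 83264) + 33732)/622102 = (156224 + 33732)*(1/622102) = 189956*(1/622102) = 7306/23927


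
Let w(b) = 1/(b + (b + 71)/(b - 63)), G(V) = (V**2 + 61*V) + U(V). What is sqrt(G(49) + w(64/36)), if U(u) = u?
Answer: sqrt(46421344038)/2921 ≈ 73.761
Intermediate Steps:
G(V) = V**2 + 62*V (G(V) = (V**2 + 61*V) + V = V**2 + 62*V)
w(b) = 1/(b + (71 + b)/(-63 + b))
sqrt(G(49) + w(64/36)) = sqrt(49*(62 + 49) + (-63 + 64/36)/(71 + (64/36)**2 - 3968/36)) = sqrt(49*111 + (-63 + 64*(1/36))/(71 + (64*(1/36))**2 - 3968/36)) = sqrt(5439 + (-63 + 16/9)/(71 + (16/9)**2 - 62*16/9)) = sqrt(5439 - 551/9/(71 + 256/81 - 992/9)) = sqrt(5439 - 551/9/(-2921/81)) = sqrt(5439 - 81/2921*(-551/9)) = sqrt(5439 + 4959/2921) = sqrt(15892278/2921) = sqrt(46421344038)/2921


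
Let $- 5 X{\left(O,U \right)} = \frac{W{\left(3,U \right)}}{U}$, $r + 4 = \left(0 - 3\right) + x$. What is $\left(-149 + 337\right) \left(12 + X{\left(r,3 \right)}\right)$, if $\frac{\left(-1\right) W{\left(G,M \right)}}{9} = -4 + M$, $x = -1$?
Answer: $\frac{10716}{5} \approx 2143.2$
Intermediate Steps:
$W{\left(G,M \right)} = 36 - 9 M$ ($W{\left(G,M \right)} = - 9 \left(-4 + M\right) = 36 - 9 M$)
$r = -8$ ($r = -4 + \left(\left(0 - 3\right) - 1\right) = -4 - 4 = -8$)
$X{\left(O,U \right)} = - \frac{36 - 9 U}{5 U}$ ($X{\left(O,U \right)} = - \frac{\left(36 - 9 U\right) \frac{1}{U}}{5} = - \frac{\frac{1}{U} \left(36 - 9 U\right)}{5} = - \frac{36 - 9 U}{5 U}$)
$\left(-149 + 337\right) \left(12 + X{\left(r,3 \right)}\right) = \left(-149 + 337\right) \left(12 + \frac{9 \left(-4 + 3\right)}{5 \cdot 3}\right) = 188 \left(12 + \frac{9}{5} \cdot \frac{1}{3} \left(-1\right)\right) = 188 \left(12 - \frac{3}{5}\right) = 188 \cdot \frac{57}{5} = \frac{10716}{5}$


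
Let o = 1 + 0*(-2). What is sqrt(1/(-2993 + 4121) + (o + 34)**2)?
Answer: sqrt(389667882)/564 ≈ 35.000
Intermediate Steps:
o = 1 (o = 1 + 0 = 1)
sqrt(1/(-2993 + 4121) + (o + 34)**2) = sqrt(1/(-2993 + 4121) + (1 + 34)**2) = sqrt(1/1128 + 35**2) = sqrt(1/1128 + 1225) = sqrt(1381801/1128) = sqrt(389667882)/564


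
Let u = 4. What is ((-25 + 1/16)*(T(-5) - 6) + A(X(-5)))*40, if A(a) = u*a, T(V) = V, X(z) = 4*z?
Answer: 15545/2 ≈ 7772.5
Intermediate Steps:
A(a) = 4*a
((-25 + 1/16)*(T(-5) - 6) + A(X(-5)))*40 = ((-25 + 1/16)*(-5 - 6) + 4*(4*(-5)))*40 = ((-25 + 1/16)*(-11) + 4*(-20))*40 = (-399/16*(-11) - 80)*40 = (4389/16 - 80)*40 = (3109/16)*40 = 15545/2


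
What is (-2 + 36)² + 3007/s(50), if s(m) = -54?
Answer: 59417/54 ≈ 1100.3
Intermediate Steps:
(-2 + 36)² + 3007/s(50) = (-2 + 36)² + 3007/(-54) = 34² + 3007*(-1/54) = 1156 - 3007/54 = 59417/54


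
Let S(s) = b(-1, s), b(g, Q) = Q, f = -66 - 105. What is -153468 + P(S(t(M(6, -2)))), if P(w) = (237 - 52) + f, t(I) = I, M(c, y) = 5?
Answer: -153454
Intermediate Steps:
f = -171
S(s) = s
P(w) = 14 (P(w) = (237 - 52) - 171 = 185 - 171 = 14)
-153468 + P(S(t(M(6, -2)))) = -153468 + 14 = -153454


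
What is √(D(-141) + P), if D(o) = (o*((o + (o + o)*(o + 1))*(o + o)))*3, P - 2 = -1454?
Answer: √4692590502 ≈ 68503.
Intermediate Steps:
P = -1452 (P = 2 - 1454 = -1452)
D(o) = 6*o²*(o + 2*o*(1 + o)) (D(o) = (o*((o + (2*o)*(1 + o))*(2*o)))*3 = (o*((o + 2*o*(1 + o))*(2*o)))*3 = (o*(2*o*(o + 2*o*(1 + o))))*3 = (2*o²*(o + 2*o*(1 + o)))*3 = 6*o²*(o + 2*o*(1 + o)))
√(D(-141) + P) = √((-141)³*(18 + 12*(-141)) - 1452) = √(-2803221*(18 - 1692) - 1452) = √(-2803221*(-1674) - 1452) = √(4692591954 - 1452) = √4692590502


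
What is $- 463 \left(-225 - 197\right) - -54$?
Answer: $195440$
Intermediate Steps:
$- 463 \left(-225 - 197\right) - -54 = \left(-463\right) \left(-422\right) + \left(-180 + 234\right) = 195386 + 54 = 195440$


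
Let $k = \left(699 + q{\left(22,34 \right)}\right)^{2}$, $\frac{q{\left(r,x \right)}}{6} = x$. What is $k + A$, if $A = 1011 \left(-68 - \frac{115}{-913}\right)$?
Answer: $\frac{681817758}{913} \approx 7.4679 \cdot 10^{5}$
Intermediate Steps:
$q{\left(r,x \right)} = 6 x$
$A = - \frac{62650659}{913}$ ($A = 1011 \left(-68 - - \frac{115}{913}\right) = 1011 \left(-68 + \frac{115}{913}\right) = 1011 \left(- \frac{61969}{913}\right) = - \frac{62650659}{913} \approx -68621.0$)
$k = 815409$ ($k = \left(699 + 6 \cdot 34\right)^{2} = \left(699 + 204\right)^{2} = 903^{2} = 815409$)
$k + A = 815409 - \frac{62650659}{913} = \frac{681817758}{913}$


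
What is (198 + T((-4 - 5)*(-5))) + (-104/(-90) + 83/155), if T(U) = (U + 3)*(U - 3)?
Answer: 3090889/1395 ≈ 2215.7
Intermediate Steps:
T(U) = (-3 + U)*(3 + U) (T(U) = (3 + U)*(-3 + U) = (-3 + U)*(3 + U))
(198 + T((-4 - 5)*(-5))) + (-104/(-90) + 83/155) = (198 + (-9 + ((-4 - 5)*(-5))²)) + (-104/(-90) + 83/155) = (198 + (-9 + (-9*(-5))²)) + (-104*(-1/90) + 83*(1/155)) = (198 + (-9 + 45²)) + (52/45 + 83/155) = (198 + (-9 + 2025)) + 2359/1395 = (198 + 2016) + 2359/1395 = 2214 + 2359/1395 = 3090889/1395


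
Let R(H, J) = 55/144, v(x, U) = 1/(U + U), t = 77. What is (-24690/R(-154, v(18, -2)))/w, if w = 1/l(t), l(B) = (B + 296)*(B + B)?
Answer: -3713217984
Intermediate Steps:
l(B) = 2*B*(296 + B) (l(B) = (296 + B)*(2*B) = 2*B*(296 + B))
v(x, U) = 1/(2*U)
R(H, J) = 55/144 (R(H, J) = 55*(1/144) = 55/144)
w = 1/57442 (w = 1/(2*77*(296 + 77)) = 1/(2*77*373) = 1/57442 ≈ 1.7409e-5)
(-24690/R(-154, v(18, -2)))/w = (-24690/55/144)/(1/57442) = -24690*144/55*57442 = -711072/11*57442 = -3713217984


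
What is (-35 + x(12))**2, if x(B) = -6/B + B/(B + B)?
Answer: 1225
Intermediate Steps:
x(B) = 1/2 - 6/B (x(B) = -6/B + B/((2*B)) = -6/B + B*(1/(2*B)) = -6/B + 1/2 = 1/2 - 6/B)
(-35 + x(12))**2 = (-35 + (1/2)*(-12 + 12)/12)**2 = (-35 + (1/2)*(1/12)*0)**2 = (-35 + 0)**2 = (-35)**2 = 1225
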